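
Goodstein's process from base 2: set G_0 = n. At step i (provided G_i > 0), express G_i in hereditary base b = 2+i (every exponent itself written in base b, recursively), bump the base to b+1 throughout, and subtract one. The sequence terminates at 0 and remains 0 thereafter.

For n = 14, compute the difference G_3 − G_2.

[0] 14 ≡ 2^(2 + 1) + 2^2 + 2 (base 2). Lift 3: 111. −1: 110.
[1] 110 ≡ 3^(3 + 1) + 3^3 + 2 (base 3). Lift 4: 1282. −1: 1281.
[2] 1281 ≡ 4^(4 + 1) + 4^4 + 1 (base 4). Lift 5: 18751. −1: 18750.

17469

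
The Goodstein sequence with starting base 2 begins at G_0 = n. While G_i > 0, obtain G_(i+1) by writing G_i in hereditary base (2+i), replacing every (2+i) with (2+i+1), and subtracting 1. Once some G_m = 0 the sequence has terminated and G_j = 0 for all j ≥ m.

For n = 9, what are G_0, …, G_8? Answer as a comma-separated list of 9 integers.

9 —HB2→ 2^(2 + 1) + 1 —bump→ 3^(3 + 1) + 1 = 82 —(−1)→ 81
81 —HB3→ 3^(3 + 1) —bump→ 4^(4 + 1) = 1024 —(−1)→ 1023
1023 —HB4→ 3·4^4 + 3·4^3 + 3·4^2 + 3·4 + 3 —bump→ 3·5^5 + 3·5^3 + 3·5^2 + 3·5 + 3 = 9843 —(−1)→ 9842
9842 —HB5→ 3·5^5 + 3·5^3 + 3·5^2 + 3·5 + 2 —bump→ 3·6^6 + 3·6^3 + 3·6^2 + 3·6 + 2 = 140744 —(−1)→ 140743
140743 —HB6→ 3·6^6 + 3·6^3 + 3·6^2 + 3·6 + 1 —bump→ 3·7^7 + 3·7^3 + 3·7^2 + 3·7 + 1 = 2471827 —(−1)→ 2471826
2471826 —HB7→ 3·7^7 + 3·7^3 + 3·7^2 + 3·7 —bump→ 3·8^8 + 3·8^3 + 3·8^2 + 3·8 = 50333400 —(−1)→ 50333399
50333399 —HB8→ 3·8^8 + 3·8^3 + 3·8^2 + 2·8 + 7 —bump→ 3·9^9 + 3·9^3 + 3·9^2 + 2·9 + 7 = 1162263922 —(−1)→ 1162263921
1162263921 —HB9→ 3·9^9 + 3·9^3 + 3·9^2 + 2·9 + 6 —bump→ 3·10^10 + 3·10^3 + 3·10^2 + 2·10 + 6 = 30000003326 —(−1)→ 30000003325

9, 81, 1023, 9842, 140743, 2471826, 50333399, 1162263921, 30000003325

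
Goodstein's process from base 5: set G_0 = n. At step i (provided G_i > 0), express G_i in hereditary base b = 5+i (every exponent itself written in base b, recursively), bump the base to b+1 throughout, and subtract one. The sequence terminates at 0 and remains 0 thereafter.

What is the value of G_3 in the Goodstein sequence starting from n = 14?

G_0=14  [base 5] 2·5 + 4  →[5↦6]→  2·6 + 4 = 16  −1 ⇒ G_1=15
G_1=15  [base 6] 2·6 + 3  →[6↦7]→  2·7 + 3 = 17  −1 ⇒ G_2=16
G_2=16  [base 7] 2·7 + 2  →[7↦8]→  2·8 + 2 = 18  −1 ⇒ G_3=17
G_3=17  [base 8] 2·8 + 1  →[8↦9]→  2·9 + 1 = 19  −1 ⇒ G_4=18

17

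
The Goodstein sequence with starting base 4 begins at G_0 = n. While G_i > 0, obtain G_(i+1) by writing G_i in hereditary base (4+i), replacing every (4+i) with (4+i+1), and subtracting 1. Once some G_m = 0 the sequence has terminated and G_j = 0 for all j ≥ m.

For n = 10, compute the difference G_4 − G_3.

G_0 = 10. HB_4(10) = 2·4 + 2. Bump = 12. G_1 = 11.
G_1 = 11. HB_5(11) = 2·5 + 1. Bump = 13. G_2 = 12.
G_2 = 12. HB_6(12) = 2·6. Bump = 14. G_3 = 13.
G_3 = 13. HB_7(13) = 7 + 6. Bump = 14. G_4 = 13.

0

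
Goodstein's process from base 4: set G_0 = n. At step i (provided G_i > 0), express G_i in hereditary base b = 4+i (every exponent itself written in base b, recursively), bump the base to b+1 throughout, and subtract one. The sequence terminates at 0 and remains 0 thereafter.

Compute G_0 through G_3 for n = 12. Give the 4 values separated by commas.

12, 14, 15, 16

G_0=12  [base 4] 3·4  →[4↦5]→  3·5 = 15  −1 ⇒ G_1=14
G_1=14  [base 5] 2·5 + 4  →[5↦6]→  2·6 + 4 = 16  −1 ⇒ G_2=15
G_2=15  [base 6] 2·6 + 3  →[6↦7]→  2·7 + 3 = 17  −1 ⇒ G_3=16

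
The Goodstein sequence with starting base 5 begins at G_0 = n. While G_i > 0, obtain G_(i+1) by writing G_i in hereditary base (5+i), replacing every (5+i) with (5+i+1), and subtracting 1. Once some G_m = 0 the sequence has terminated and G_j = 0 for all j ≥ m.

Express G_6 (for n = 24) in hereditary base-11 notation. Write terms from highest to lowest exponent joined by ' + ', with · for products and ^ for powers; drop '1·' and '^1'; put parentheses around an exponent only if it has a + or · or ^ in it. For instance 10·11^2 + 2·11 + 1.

3·11 + 8

i=0: 24 = 4·5 + 4 (b=5); 5→6: 4·6 + 4 = 28; 28−1 = 27
i=1: 27 = 4·6 + 3 (b=6); 6→7: 4·7 + 3 = 31; 31−1 = 30
i=2: 30 = 4·7 + 2 (b=7); 7→8: 4·8 + 2 = 34; 34−1 = 33
i=3: 33 = 4·8 + 1 (b=8); 8→9: 4·9 + 1 = 37; 37−1 = 36
i=4: 36 = 4·9 (b=9); 9→10: 4·10 = 40; 40−1 = 39
i=5: 39 = 3·10 + 9 (b=10); 10→11: 3·11 + 9 = 42; 42−1 = 41
i=6: 41 = 3·11 + 8 (b=11); 11→12: 3·12 + 8 = 44; 44−1 = 43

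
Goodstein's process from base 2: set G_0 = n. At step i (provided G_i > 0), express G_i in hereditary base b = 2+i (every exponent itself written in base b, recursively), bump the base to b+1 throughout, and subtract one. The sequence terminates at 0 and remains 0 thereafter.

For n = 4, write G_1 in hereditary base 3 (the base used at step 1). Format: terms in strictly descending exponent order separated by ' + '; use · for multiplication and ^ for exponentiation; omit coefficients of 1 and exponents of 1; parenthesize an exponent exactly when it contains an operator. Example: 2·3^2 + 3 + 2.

i=0: 4 = 2^2 (b=2); 2→3: 3^3 = 27; 27−1 = 26
i=1: 26 = 2·3^2 + 2·3 + 2 (b=3); 3→4: 2·4^2 + 2·4 + 2 = 42; 42−1 = 41

2·3^2 + 2·3 + 2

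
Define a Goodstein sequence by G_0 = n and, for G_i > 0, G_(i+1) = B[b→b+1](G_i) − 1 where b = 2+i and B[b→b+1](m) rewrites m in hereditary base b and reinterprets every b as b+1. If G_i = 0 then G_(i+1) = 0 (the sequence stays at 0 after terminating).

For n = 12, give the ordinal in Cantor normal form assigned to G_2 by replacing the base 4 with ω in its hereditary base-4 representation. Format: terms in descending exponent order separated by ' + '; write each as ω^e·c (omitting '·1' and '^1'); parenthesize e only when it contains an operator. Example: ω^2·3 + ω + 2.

G_0 = 12. HB_2(12) = 2^(2 + 1) + 2^2. Bump = 108. G_1 = 107.
G_1 = 107. HB_3(107) = 3^(3 + 1) + 2·3^2 + 2·3 + 2. Bump = 1066. G_2 = 1065.
G_2 = 1065. HB_4(1065) = 4^(4 + 1) + 2·4^2 + 2·4 + 1. Bump = 15686. G_3 = 15685.

ω^(ω + 1) + ω^2·2 + ω·2 + 1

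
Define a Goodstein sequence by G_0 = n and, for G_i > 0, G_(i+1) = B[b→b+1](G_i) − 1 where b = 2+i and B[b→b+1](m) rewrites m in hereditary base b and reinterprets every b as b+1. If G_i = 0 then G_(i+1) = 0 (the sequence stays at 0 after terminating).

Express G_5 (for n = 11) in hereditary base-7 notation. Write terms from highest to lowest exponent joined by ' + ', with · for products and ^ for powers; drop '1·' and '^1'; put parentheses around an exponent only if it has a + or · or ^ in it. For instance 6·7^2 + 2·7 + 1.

(0) 11|_2 = 2^(2 + 1) + 2 + 1 ↦ 3^(3 + 1) + 3 + 1|_3 = 85 ⇒ 84
(1) 84|_3 = 3^(3 + 1) + 3 ↦ 4^(4 + 1) + 4|_4 = 1028 ⇒ 1027
(2) 1027|_4 = 4^(4 + 1) + 3 ↦ 5^(5 + 1) + 3|_5 = 15628 ⇒ 15627
(3) 15627|_5 = 5^(5 + 1) + 2 ↦ 6^(6 + 1) + 2|_6 = 279938 ⇒ 279937
(4) 279937|_6 = 6^(6 + 1) + 1 ↦ 7^(7 + 1) + 1|_7 = 5764802 ⇒ 5764801
(5) 5764801|_7 = 7^(7 + 1) ↦ 8^(8 + 1)|_8 = 134217728 ⇒ 134217727

7^(7 + 1)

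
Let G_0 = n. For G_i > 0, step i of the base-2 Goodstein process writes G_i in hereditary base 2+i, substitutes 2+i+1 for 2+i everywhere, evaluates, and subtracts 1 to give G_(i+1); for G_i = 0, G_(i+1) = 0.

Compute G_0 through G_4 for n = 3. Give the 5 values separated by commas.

3, 3, 3, 2, 1

3 —HB2→ 2 + 1 —bump→ 3 + 1 = 4 —(−1)→ 3
3 —HB3→ 3 —bump→ 4 = 4 —(−1)→ 3
3 —HB4→ 3 —bump→ 3 = 3 —(−1)→ 2
2 —HB5→ 2 —bump→ 2 = 2 —(−1)→ 1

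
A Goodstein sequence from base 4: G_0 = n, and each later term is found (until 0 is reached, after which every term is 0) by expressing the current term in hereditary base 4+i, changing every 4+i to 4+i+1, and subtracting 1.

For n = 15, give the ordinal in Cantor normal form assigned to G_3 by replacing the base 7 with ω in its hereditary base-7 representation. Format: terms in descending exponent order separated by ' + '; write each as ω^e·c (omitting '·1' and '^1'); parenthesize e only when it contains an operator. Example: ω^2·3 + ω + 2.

G_0 = 15. HB_4(15) = 3·4 + 3. Bump = 18. G_1 = 17.
G_1 = 17. HB_5(17) = 3·5 + 2. Bump = 20. G_2 = 19.
G_2 = 19. HB_6(19) = 3·6 + 1. Bump = 22. G_3 = 21.
G_3 = 21. HB_7(21) = 3·7. Bump = 24. G_4 = 23.

ω·3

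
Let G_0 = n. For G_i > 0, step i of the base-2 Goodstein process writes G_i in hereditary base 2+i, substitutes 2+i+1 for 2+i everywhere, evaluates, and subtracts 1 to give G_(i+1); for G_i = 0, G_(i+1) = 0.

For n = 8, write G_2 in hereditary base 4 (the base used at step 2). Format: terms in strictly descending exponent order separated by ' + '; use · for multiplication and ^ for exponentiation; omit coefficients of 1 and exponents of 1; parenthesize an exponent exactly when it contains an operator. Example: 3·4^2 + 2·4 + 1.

i=0: 8 = 2^(2 + 1) (b=2); 2→3: 3^(3 + 1) = 81; 81−1 = 80
i=1: 80 = 2·3^3 + 2·3^2 + 2·3 + 2 (b=3); 3→4: 2·4^4 + 2·4^2 + 2·4 + 2 = 554; 554−1 = 553

2·4^4 + 2·4^2 + 2·4 + 1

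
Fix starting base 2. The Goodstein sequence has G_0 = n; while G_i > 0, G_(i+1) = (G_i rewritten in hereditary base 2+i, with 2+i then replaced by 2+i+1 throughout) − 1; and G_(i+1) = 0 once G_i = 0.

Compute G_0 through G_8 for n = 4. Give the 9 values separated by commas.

G_0 = 4. HB_2(4) = 2^2. Bump = 27. G_1 = 26.
G_1 = 26. HB_3(26) = 2·3^2 + 2·3 + 2. Bump = 42. G_2 = 41.
G_2 = 41. HB_4(41) = 2·4^2 + 2·4 + 1. Bump = 61. G_3 = 60.
G_3 = 60. HB_5(60) = 2·5^2 + 2·5. Bump = 84. G_4 = 83.
G_4 = 83. HB_6(83) = 2·6^2 + 6 + 5. Bump = 110. G_5 = 109.
G_5 = 109. HB_7(109) = 2·7^2 + 7 + 4. Bump = 140. G_6 = 139.
G_6 = 139. HB_8(139) = 2·8^2 + 8 + 3. Bump = 174. G_7 = 173.
G_7 = 173. HB_9(173) = 2·9^2 + 9 + 2. Bump = 212. G_8 = 211.

4, 26, 41, 60, 83, 109, 139, 173, 211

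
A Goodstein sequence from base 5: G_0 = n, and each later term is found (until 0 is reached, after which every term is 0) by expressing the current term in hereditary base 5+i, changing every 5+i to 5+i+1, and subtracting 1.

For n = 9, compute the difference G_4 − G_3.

0

9 —HB5→ 5 + 4 —bump→ 6 + 4 = 10 —(−1)→ 9
9 —HB6→ 6 + 3 —bump→ 7 + 3 = 10 —(−1)→ 9
9 —HB7→ 7 + 2 —bump→ 8 + 2 = 10 —(−1)→ 9
9 —HB8→ 8 + 1 —bump→ 9 + 1 = 10 —(−1)→ 9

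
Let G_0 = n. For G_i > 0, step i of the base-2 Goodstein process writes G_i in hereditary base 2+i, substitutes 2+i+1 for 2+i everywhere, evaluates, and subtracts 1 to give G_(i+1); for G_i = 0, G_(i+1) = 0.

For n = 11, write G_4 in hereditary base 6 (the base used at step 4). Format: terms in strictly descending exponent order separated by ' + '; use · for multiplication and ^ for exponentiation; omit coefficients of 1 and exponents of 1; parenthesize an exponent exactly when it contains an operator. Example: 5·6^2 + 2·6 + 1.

6^(6 + 1) + 1

(0) 11|_2 = 2^(2 + 1) + 2 + 1 ↦ 3^(3 + 1) + 3 + 1|_3 = 85 ⇒ 84
(1) 84|_3 = 3^(3 + 1) + 3 ↦ 4^(4 + 1) + 4|_4 = 1028 ⇒ 1027
(2) 1027|_4 = 4^(4 + 1) + 3 ↦ 5^(5 + 1) + 3|_5 = 15628 ⇒ 15627
(3) 15627|_5 = 5^(5 + 1) + 2 ↦ 6^(6 + 1) + 2|_6 = 279938 ⇒ 279937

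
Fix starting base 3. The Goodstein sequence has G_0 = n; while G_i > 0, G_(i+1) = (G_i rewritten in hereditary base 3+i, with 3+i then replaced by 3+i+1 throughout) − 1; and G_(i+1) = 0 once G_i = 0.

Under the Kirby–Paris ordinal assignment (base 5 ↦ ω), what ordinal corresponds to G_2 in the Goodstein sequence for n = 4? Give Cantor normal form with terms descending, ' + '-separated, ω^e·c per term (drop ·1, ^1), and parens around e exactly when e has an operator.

4

base 3: 4 = 3 + 1; at 4: 4 + 1 = 5; next = 4
base 4: 4 = 4; at 5: 5 = 5; next = 4
base 5: 4 = 4; at 6: 4 = 4; next = 3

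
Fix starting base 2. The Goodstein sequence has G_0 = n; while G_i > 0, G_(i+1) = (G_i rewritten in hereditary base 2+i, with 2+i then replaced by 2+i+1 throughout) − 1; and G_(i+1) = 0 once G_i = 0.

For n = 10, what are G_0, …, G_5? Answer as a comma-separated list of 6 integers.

base 2: 10 = 2^(2 + 1) + 2; at 3: 3^(3 + 1) + 3 = 84; next = 83
base 3: 83 = 3^(3 + 1) + 2; at 4: 4^(4 + 1) + 2 = 1026; next = 1025
base 4: 1025 = 4^(4 + 1) + 1; at 5: 5^(5 + 1) + 1 = 15626; next = 15625
base 5: 15625 = 5^(5 + 1); at 6: 6^(6 + 1) = 279936; next = 279935
base 6: 279935 = 5·6^6 + 5·6^5 + 5·6^4 + 5·6^3 + 5·6^2 + 5·6 + 5; at 7: 5·7^7 + 5·7^5 + 5·7^4 + 5·7^3 + 5·7^2 + 5·7 + 5 = 4215755; next = 4215754

10, 83, 1025, 15625, 279935, 4215754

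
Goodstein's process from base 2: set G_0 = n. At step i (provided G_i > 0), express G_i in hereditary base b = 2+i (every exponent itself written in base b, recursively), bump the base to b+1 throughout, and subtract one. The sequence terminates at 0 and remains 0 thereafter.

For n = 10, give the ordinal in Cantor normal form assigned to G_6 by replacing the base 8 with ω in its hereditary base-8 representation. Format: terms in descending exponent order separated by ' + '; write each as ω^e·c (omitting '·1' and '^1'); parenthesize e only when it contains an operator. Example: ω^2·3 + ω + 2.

step 0: 10 = 2^(2 + 1) + 2; sub 3 for 2: 3^(3 + 1) + 3; = 84; G_1 = 84−1 = 83
step 1: 83 = 3^(3 + 1) + 2; sub 4 for 3: 4^(4 + 1) + 2; = 1026; G_2 = 1026−1 = 1025
step 2: 1025 = 4^(4 + 1) + 1; sub 5 for 4: 5^(5 + 1) + 1; = 15626; G_3 = 15626−1 = 15625
step 3: 15625 = 5^(5 + 1); sub 6 for 5: 6^(6 + 1); = 279936; G_4 = 279936−1 = 279935
step 4: 279935 = 5·6^6 + 5·6^5 + 5·6^4 + 5·6^3 + 5·6^2 + 5·6 + 5; sub 7 for 6: 5·7^7 + 5·7^5 + 5·7^4 + 5·7^3 + 5·7^2 + 5·7 + 5; = 4215755; G_5 = 4215755−1 = 4215754
step 5: 4215754 = 5·7^7 + 5·7^5 + 5·7^4 + 5·7^3 + 5·7^2 + 5·7 + 4; sub 8 for 7: 5·8^8 + 5·8^5 + 5·8^4 + 5·8^3 + 5·8^2 + 5·8 + 4; = 84073324; G_6 = 84073324−1 = 84073323
step 6: 84073323 = 5·8^8 + 5·8^5 + 5·8^4 + 5·8^3 + 5·8^2 + 5·8 + 3; sub 9 for 8: 5·9^9 + 5·9^5 + 5·9^4 + 5·9^3 + 5·9^2 + 5·9 + 3; = 1937434593; G_7 = 1937434593−1 = 1937434592

ω^ω·5 + ω^5·5 + ω^4·5 + ω^3·5 + ω^2·5 + ω·5 + 3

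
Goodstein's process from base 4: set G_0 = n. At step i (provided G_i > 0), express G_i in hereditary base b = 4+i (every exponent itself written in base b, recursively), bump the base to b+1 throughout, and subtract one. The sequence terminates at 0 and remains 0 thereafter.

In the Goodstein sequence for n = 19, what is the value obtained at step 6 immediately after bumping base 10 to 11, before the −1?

base 4: 19 = 4^2 + 3; at 5: 5^2 + 3 = 28; next = 27
base 5: 27 = 5^2 + 2; at 6: 6^2 + 2 = 38; next = 37
base 6: 37 = 6^2 + 1; at 7: 7^2 + 1 = 50; next = 49
base 7: 49 = 7^2; at 8: 8^2 = 64; next = 63
base 8: 63 = 7·8 + 7; at 9: 7·9 + 7 = 70; next = 69
base 9: 69 = 7·9 + 6; at 10: 7·10 + 6 = 76; next = 75
base 10: 75 = 7·10 + 5; at 11: 7·11 + 5 = 82; next = 81

82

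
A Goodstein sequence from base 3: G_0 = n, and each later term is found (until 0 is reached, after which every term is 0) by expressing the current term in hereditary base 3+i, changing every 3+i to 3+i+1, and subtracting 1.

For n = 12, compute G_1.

base 3: 12 = 3^2 + 3; at 4: 4^2 + 4 = 20; next = 19
base 4: 19 = 4^2 + 3; at 5: 5^2 + 3 = 28; next = 27

19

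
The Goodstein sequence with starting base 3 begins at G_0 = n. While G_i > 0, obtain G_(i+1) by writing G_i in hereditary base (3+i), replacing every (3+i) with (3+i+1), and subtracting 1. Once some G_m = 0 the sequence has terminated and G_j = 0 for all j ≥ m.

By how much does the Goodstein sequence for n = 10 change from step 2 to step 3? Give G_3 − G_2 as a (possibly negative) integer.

G_0=10  [base 3] 3^2 + 1  →[3↦4]→  4^2 + 1 = 17  −1 ⇒ G_1=16
G_1=16  [base 4] 4^2  →[4↦5]→  5^2 = 25  −1 ⇒ G_2=24
G_2=24  [base 5] 4·5 + 4  →[5↦6]→  4·6 + 4 = 28  −1 ⇒ G_3=27

3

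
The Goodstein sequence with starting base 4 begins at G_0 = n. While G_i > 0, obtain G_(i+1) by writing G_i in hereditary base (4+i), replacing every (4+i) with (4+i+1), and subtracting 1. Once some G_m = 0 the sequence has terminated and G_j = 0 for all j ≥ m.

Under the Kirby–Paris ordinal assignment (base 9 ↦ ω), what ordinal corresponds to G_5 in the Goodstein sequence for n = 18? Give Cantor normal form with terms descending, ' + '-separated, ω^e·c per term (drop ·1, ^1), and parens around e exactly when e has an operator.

ω·6 + 4

(0) 18|_4 = 4^2 + 2 ↦ 5^2 + 2|_5 = 27 ⇒ 26
(1) 26|_5 = 5^2 + 1 ↦ 6^2 + 1|_6 = 37 ⇒ 36
(2) 36|_6 = 6^2 ↦ 7^2|_7 = 49 ⇒ 48
(3) 48|_7 = 6·7 + 6 ↦ 6·8 + 6|_8 = 54 ⇒ 53
(4) 53|_8 = 6·8 + 5 ↦ 6·9 + 5|_9 = 59 ⇒ 58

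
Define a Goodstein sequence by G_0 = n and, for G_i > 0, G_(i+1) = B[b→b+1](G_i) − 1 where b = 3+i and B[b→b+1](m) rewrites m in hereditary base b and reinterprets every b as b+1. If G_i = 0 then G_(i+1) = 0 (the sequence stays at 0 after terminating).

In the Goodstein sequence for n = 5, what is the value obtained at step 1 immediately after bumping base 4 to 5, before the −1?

6

base 3: 5 = 3 + 2; at 4: 4 + 2 = 6; next = 5
base 4: 5 = 4 + 1; at 5: 5 + 1 = 6; next = 5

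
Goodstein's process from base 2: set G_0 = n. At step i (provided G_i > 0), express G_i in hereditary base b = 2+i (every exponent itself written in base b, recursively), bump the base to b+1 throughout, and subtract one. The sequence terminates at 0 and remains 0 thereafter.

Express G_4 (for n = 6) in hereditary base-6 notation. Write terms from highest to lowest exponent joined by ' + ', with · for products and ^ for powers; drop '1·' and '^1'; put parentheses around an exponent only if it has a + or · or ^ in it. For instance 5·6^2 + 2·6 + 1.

6 —HB2→ 2^2 + 2 —bump→ 3^3 + 3 = 30 —(−1)→ 29
29 —HB3→ 3^3 + 2 —bump→ 4^4 + 2 = 258 —(−1)→ 257
257 —HB4→ 4^4 + 1 —bump→ 5^5 + 1 = 3126 —(−1)→ 3125
3125 —HB5→ 5^5 —bump→ 6^6 = 46656 —(−1)→ 46655
46655 —HB6→ 5·6^5 + 5·6^4 + 5·6^3 + 5·6^2 + 5·6 + 5 —bump→ 5·7^5 + 5·7^4 + 5·7^3 + 5·7^2 + 5·7 + 5 = 98040 —(−1)→ 98039

5·6^5 + 5·6^4 + 5·6^3 + 5·6^2 + 5·6 + 5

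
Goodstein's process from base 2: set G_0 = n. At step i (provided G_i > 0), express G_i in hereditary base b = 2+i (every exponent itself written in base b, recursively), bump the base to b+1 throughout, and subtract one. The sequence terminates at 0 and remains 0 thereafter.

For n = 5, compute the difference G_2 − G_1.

(0) 5|_2 = 2^2 + 1 ↦ 3^3 + 1|_3 = 28 ⇒ 27
(1) 27|_3 = 3^3 ↦ 4^4|_4 = 256 ⇒ 255

228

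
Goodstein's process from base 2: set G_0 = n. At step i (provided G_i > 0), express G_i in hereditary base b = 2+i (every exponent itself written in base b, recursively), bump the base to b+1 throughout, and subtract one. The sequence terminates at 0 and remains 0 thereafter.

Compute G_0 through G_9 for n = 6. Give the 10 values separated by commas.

G_0=6  [base 2] 2^2 + 2  →[2↦3]→  3^3 + 3 = 30  −1 ⇒ G_1=29
G_1=29  [base 3] 3^3 + 2  →[3↦4]→  4^4 + 2 = 258  −1 ⇒ G_2=257
G_2=257  [base 4] 4^4 + 1  →[4↦5]→  5^5 + 1 = 3126  −1 ⇒ G_3=3125
G_3=3125  [base 5] 5^5  →[5↦6]→  6^6 = 46656  −1 ⇒ G_4=46655
G_4=46655  [base 6] 5·6^5 + 5·6^4 + 5·6^3 + 5·6^2 + 5·6 + 5  →[6↦7]→  5·7^5 + 5·7^4 + 5·7^3 + 5·7^2 + 5·7 + 5 = 98040  −1 ⇒ G_5=98039
G_5=98039  [base 7] 5·7^5 + 5·7^4 + 5·7^3 + 5·7^2 + 5·7 + 4  →[7↦8]→  5·8^5 + 5·8^4 + 5·8^3 + 5·8^2 + 5·8 + 4 = 187244  −1 ⇒ G_6=187243
G_6=187243  [base 8] 5·8^5 + 5·8^4 + 5·8^3 + 5·8^2 + 5·8 + 3  →[8↦9]→  5·9^5 + 5·9^4 + 5·9^3 + 5·9^2 + 5·9 + 3 = 332148  −1 ⇒ G_7=332147
G_7=332147  [base 9] 5·9^5 + 5·9^4 + 5·9^3 + 5·9^2 + 5·9 + 2  →[9↦10]→  5·10^5 + 5·10^4 + 5·10^3 + 5·10^2 + 5·10 + 2 = 555552  −1 ⇒ G_8=555551
G_8=555551  [base 10] 5·10^5 + 5·10^4 + 5·10^3 + 5·10^2 + 5·10 + 1  →[10↦11]→  5·11^5 + 5·11^4 + 5·11^3 + 5·11^2 + 5·11 + 1 = 885776  −1 ⇒ G_9=885775

6, 29, 257, 3125, 46655, 98039, 187243, 332147, 555551, 885775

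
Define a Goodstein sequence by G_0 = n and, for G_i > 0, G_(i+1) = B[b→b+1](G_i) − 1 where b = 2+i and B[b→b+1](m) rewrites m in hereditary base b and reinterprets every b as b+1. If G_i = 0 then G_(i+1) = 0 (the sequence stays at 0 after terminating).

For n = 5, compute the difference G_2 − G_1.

G_0=5  [base 2] 2^2 + 1  →[2↦3]→  3^3 + 1 = 28  −1 ⇒ G_1=27
G_1=27  [base 3] 3^3  →[3↦4]→  4^4 = 256  −1 ⇒ G_2=255

228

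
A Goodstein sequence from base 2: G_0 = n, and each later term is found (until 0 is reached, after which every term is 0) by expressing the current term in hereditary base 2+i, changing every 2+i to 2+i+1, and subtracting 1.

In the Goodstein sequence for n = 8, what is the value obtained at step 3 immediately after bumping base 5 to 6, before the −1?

G_0=8  [base 2] 2^(2 + 1)  →[2↦3]→  3^(3 + 1) = 81  −1 ⇒ G_1=80
G_1=80  [base 3] 2·3^3 + 2·3^2 + 2·3 + 2  →[3↦4]→  2·4^4 + 2·4^2 + 2·4 + 2 = 554  −1 ⇒ G_2=553
G_2=553  [base 4] 2·4^4 + 2·4^2 + 2·4 + 1  →[4↦5]→  2·5^5 + 2·5^2 + 2·5 + 1 = 6311  −1 ⇒ G_3=6310
G_3=6310  [base 5] 2·5^5 + 2·5^2 + 2·5  →[5↦6]→  2·6^6 + 2·6^2 + 2·6 = 93396  −1 ⇒ G_4=93395

93396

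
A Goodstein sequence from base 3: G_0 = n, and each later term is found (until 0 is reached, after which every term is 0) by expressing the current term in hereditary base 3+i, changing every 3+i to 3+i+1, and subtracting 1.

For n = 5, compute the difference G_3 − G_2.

i=0: 5 = 3 + 2 (b=3); 3→4: 4 + 2 = 6; 6−1 = 5
i=1: 5 = 4 + 1 (b=4); 4→5: 5 + 1 = 6; 6−1 = 5
i=2: 5 = 5 (b=5); 5→6: 6 = 6; 6−1 = 5

0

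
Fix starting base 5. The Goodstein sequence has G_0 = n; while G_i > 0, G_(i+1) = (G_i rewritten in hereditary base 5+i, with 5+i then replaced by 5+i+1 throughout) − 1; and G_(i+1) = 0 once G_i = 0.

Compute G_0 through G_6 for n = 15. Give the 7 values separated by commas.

15, 17, 18, 19, 20, 21, 22

G_0=15  [base 5] 3·5  →[5↦6]→  3·6 = 18  −1 ⇒ G_1=17
G_1=17  [base 6] 2·6 + 5  →[6↦7]→  2·7 + 5 = 19  −1 ⇒ G_2=18
G_2=18  [base 7] 2·7 + 4  →[7↦8]→  2·8 + 4 = 20  −1 ⇒ G_3=19
G_3=19  [base 8] 2·8 + 3  →[8↦9]→  2·9 + 3 = 21  −1 ⇒ G_4=20
G_4=20  [base 9] 2·9 + 2  →[9↦10]→  2·10 + 2 = 22  −1 ⇒ G_5=21
G_5=21  [base 10] 2·10 + 1  →[10↦11]→  2·11 + 1 = 23  −1 ⇒ G_6=22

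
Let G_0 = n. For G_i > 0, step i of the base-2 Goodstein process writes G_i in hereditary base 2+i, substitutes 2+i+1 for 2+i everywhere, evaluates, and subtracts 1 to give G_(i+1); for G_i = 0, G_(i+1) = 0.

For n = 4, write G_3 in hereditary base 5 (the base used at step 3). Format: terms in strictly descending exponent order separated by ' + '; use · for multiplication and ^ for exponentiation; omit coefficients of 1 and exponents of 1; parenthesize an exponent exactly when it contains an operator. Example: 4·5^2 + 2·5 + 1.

2·5^2 + 2·5

base 2: 4 = 2^2; at 3: 3^3 = 27; next = 26
base 3: 26 = 2·3^2 + 2·3 + 2; at 4: 2·4^2 + 2·4 + 2 = 42; next = 41
base 4: 41 = 2·4^2 + 2·4 + 1; at 5: 2·5^2 + 2·5 + 1 = 61; next = 60
base 5: 60 = 2·5^2 + 2·5; at 6: 2·6^2 + 2·6 = 84; next = 83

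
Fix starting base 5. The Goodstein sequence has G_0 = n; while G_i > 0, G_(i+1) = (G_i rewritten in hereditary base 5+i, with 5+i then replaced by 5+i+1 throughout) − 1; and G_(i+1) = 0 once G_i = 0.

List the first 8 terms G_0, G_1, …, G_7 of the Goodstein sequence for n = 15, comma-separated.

(0) 15|_5 = 3·5 ↦ 3·6|_6 = 18 ⇒ 17
(1) 17|_6 = 2·6 + 5 ↦ 2·7 + 5|_7 = 19 ⇒ 18
(2) 18|_7 = 2·7 + 4 ↦ 2·8 + 4|_8 = 20 ⇒ 19
(3) 19|_8 = 2·8 + 3 ↦ 2·9 + 3|_9 = 21 ⇒ 20
(4) 20|_9 = 2·9 + 2 ↦ 2·10 + 2|_10 = 22 ⇒ 21
(5) 21|_10 = 2·10 + 1 ↦ 2·11 + 1|_11 = 23 ⇒ 22
(6) 22|_11 = 2·11 ↦ 2·12|_12 = 24 ⇒ 23

15, 17, 18, 19, 20, 21, 22, 23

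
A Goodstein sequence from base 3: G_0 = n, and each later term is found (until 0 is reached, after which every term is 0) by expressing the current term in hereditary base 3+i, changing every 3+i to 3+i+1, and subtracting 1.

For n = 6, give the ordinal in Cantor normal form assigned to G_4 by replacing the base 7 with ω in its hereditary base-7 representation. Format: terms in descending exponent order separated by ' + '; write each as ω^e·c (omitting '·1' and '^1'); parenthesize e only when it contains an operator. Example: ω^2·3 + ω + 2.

G_0=6  [base 3] 2·3  →[3↦4]→  2·4 = 8  −1 ⇒ G_1=7
G_1=7  [base 4] 4 + 3  →[4↦5]→  5 + 3 = 8  −1 ⇒ G_2=7
G_2=7  [base 5] 5 + 2  →[5↦6]→  6 + 2 = 8  −1 ⇒ G_3=7
G_3=7  [base 6] 6 + 1  →[6↦7]→  7 + 1 = 8  −1 ⇒ G_4=7

ω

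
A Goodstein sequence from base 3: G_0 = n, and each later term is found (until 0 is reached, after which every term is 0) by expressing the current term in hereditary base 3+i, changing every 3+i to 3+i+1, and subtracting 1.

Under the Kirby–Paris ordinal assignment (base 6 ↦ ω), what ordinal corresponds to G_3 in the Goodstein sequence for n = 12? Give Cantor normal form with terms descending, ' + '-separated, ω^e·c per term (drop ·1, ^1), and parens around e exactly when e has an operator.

ω^2 + 1

step 0: 12 = 3^2 + 3; sub 4 for 3: 4^2 + 4; = 20; G_1 = 20−1 = 19
step 1: 19 = 4^2 + 3; sub 5 for 4: 5^2 + 3; = 28; G_2 = 28−1 = 27
step 2: 27 = 5^2 + 2; sub 6 for 5: 6^2 + 2; = 38; G_3 = 38−1 = 37
step 3: 37 = 6^2 + 1; sub 7 for 6: 7^2 + 1; = 50; G_4 = 50−1 = 49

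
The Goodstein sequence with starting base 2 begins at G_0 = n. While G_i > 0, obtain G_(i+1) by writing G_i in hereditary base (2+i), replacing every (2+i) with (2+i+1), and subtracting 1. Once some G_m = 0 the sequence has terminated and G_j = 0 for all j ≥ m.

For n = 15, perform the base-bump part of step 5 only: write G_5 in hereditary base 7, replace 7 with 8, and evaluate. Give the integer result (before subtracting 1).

base 2: 15 = 2^(2 + 1) + 2^2 + 2 + 1; at 3: 3^(3 + 1) + 3^3 + 3 + 1 = 112; next = 111
base 3: 111 = 3^(3 + 1) + 3^3 + 3; at 4: 4^(4 + 1) + 4^4 + 4 = 1284; next = 1283
base 4: 1283 = 4^(4 + 1) + 4^4 + 3; at 5: 5^(5 + 1) + 5^5 + 3 = 18753; next = 18752
base 5: 18752 = 5^(5 + 1) + 5^5 + 2; at 6: 6^(6 + 1) + 6^6 + 2 = 326594; next = 326593
base 6: 326593 = 6^(6 + 1) + 6^6 + 1; at 7: 7^(7 + 1) + 7^7 + 1 = 6588345; next = 6588344
base 7: 6588344 = 7^(7 + 1) + 7^7; at 8: 8^(8 + 1) + 8^8 = 150994944; next = 150994943

150994944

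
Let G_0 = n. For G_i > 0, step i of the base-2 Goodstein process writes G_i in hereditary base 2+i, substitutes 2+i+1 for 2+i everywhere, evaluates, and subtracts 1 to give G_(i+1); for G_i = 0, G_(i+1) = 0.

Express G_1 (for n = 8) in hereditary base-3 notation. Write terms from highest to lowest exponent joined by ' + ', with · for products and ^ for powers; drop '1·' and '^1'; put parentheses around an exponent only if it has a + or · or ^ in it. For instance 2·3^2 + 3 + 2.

2·3^3 + 2·3^2 + 2·3 + 2

G_0 = 8. HB_2(8) = 2^(2 + 1). Bump = 81. G_1 = 80.
G_1 = 80. HB_3(80) = 2·3^3 + 2·3^2 + 2·3 + 2. Bump = 554. G_2 = 553.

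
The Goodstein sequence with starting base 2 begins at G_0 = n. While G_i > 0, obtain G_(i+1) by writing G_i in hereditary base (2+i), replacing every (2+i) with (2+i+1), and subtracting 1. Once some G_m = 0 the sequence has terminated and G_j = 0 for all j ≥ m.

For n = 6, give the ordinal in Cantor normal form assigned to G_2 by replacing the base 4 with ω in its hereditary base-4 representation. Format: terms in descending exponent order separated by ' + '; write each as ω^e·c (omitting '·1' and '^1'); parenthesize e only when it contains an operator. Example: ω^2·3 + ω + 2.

6 —HB2→ 2^2 + 2 —bump→ 3^3 + 3 = 30 —(−1)→ 29
29 —HB3→ 3^3 + 2 —bump→ 4^4 + 2 = 258 —(−1)→ 257
257 —HB4→ 4^4 + 1 —bump→ 5^5 + 1 = 3126 —(−1)→ 3125

ω^ω + 1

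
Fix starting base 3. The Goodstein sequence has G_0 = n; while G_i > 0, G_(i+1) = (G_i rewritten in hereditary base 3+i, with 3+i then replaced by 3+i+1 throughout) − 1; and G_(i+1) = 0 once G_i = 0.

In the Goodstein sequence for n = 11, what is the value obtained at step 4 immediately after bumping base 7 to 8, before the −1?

44

11 —HB3→ 3^2 + 2 —bump→ 4^2 + 2 = 18 —(−1)→ 17
17 —HB4→ 4^2 + 1 —bump→ 5^2 + 1 = 26 —(−1)→ 25
25 —HB5→ 5^2 —bump→ 6^2 = 36 —(−1)→ 35
35 —HB6→ 5·6 + 5 —bump→ 5·7 + 5 = 40 —(−1)→ 39
39 —HB7→ 5·7 + 4 —bump→ 5·8 + 4 = 44 —(−1)→ 43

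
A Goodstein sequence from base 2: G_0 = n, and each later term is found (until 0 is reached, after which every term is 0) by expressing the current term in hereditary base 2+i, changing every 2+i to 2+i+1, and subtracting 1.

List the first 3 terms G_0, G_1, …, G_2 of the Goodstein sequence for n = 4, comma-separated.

base 2: 4 = 2^2; at 3: 3^3 = 27; next = 26
base 3: 26 = 2·3^2 + 2·3 + 2; at 4: 2·4^2 + 2·4 + 2 = 42; next = 41

4, 26, 41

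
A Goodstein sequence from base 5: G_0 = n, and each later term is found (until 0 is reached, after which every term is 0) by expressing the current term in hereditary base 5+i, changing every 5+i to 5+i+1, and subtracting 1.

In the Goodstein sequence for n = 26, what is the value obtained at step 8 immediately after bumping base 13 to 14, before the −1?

84

step 0: 26 = 5^2 + 1; sub 6 for 5: 6^2 + 1; = 37; G_1 = 37−1 = 36
step 1: 36 = 6^2; sub 7 for 6: 7^2; = 49; G_2 = 49−1 = 48
step 2: 48 = 6·7 + 6; sub 8 for 7: 6·8 + 6; = 54; G_3 = 54−1 = 53
step 3: 53 = 6·8 + 5; sub 9 for 8: 6·9 + 5; = 59; G_4 = 59−1 = 58
step 4: 58 = 6·9 + 4; sub 10 for 9: 6·10 + 4; = 64; G_5 = 64−1 = 63
step 5: 63 = 6·10 + 3; sub 11 for 10: 6·11 + 3; = 69; G_6 = 69−1 = 68
step 6: 68 = 6·11 + 2; sub 12 for 11: 6·12 + 2; = 74; G_7 = 74−1 = 73
step 7: 73 = 6·12 + 1; sub 13 for 12: 6·13 + 1; = 79; G_8 = 79−1 = 78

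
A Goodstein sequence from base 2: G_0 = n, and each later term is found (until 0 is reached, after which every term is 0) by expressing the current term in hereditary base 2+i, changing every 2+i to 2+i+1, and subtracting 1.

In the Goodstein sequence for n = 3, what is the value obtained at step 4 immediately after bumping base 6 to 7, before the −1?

1

(0) 3|_2 = 2 + 1 ↦ 3 + 1|_3 = 4 ⇒ 3
(1) 3|_3 = 3 ↦ 4|_4 = 4 ⇒ 3
(2) 3|_4 = 3 ↦ 3|_5 = 3 ⇒ 2
(3) 2|_5 = 2 ↦ 2|_6 = 2 ⇒ 1
(4) 1|_6 = 1 ↦ 1|_7 = 1 ⇒ 0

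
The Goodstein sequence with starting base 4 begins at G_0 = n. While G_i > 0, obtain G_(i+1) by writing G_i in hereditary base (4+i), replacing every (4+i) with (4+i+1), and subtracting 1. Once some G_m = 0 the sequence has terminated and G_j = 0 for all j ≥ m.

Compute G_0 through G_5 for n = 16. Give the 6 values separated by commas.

[0] 16 ≡ 4^2 (base 4). Lift 5: 25. −1: 24.
[1] 24 ≡ 4·5 + 4 (base 5). Lift 6: 28. −1: 27.
[2] 27 ≡ 4·6 + 3 (base 6). Lift 7: 31. −1: 30.
[3] 30 ≡ 4·7 + 2 (base 7). Lift 8: 34. −1: 33.
[4] 33 ≡ 4·8 + 1 (base 8). Lift 9: 37. −1: 36.

16, 24, 27, 30, 33, 36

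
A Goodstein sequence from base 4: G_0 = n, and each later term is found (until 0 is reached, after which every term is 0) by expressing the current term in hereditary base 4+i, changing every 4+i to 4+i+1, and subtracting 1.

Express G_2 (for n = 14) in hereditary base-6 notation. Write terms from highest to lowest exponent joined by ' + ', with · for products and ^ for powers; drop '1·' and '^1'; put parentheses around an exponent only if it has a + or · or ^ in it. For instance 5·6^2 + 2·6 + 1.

(0) 14|_4 = 3·4 + 2 ↦ 3·5 + 2|_5 = 17 ⇒ 16
(1) 16|_5 = 3·5 + 1 ↦ 3·6 + 1|_6 = 19 ⇒ 18
(2) 18|_6 = 3·6 ↦ 3·7|_7 = 21 ⇒ 20

3·6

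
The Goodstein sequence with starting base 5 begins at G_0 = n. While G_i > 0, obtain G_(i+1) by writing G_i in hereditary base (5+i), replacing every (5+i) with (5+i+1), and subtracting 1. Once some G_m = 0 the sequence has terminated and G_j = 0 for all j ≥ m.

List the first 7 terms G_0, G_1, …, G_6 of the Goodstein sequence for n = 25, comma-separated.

25 —HB5→ 5^2 —bump→ 6^2 = 36 —(−1)→ 35
35 —HB6→ 5·6 + 5 —bump→ 5·7 + 5 = 40 —(−1)→ 39
39 —HB7→ 5·7 + 4 —bump→ 5·8 + 4 = 44 —(−1)→ 43
43 —HB8→ 5·8 + 3 —bump→ 5·9 + 3 = 48 —(−1)→ 47
47 —HB9→ 5·9 + 2 —bump→ 5·10 + 2 = 52 —(−1)→ 51
51 —HB10→ 5·10 + 1 —bump→ 5·11 + 1 = 56 —(−1)→ 55

25, 35, 39, 43, 47, 51, 55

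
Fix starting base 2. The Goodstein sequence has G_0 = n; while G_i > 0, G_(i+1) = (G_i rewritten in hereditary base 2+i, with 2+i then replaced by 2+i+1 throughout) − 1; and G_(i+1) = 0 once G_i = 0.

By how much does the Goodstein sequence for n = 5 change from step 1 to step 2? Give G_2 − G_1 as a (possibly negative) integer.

5 —HB2→ 2^2 + 1 —bump→ 3^3 + 1 = 28 —(−1)→ 27
27 —HB3→ 3^3 —bump→ 4^4 = 256 —(−1)→ 255

228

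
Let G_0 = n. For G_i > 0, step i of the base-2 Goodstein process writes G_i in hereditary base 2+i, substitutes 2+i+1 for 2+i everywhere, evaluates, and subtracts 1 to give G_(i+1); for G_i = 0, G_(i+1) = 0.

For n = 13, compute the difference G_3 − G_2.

14813

step 0: 13 = 2^(2 + 1) + 2^2 + 1; sub 3 for 2: 3^(3 + 1) + 3^3 + 1; = 109; G_1 = 109−1 = 108
step 1: 108 = 3^(3 + 1) + 3^3; sub 4 for 3: 4^(4 + 1) + 4^4; = 1280; G_2 = 1280−1 = 1279
step 2: 1279 = 4^(4 + 1) + 3·4^3 + 3·4^2 + 3·4 + 3; sub 5 for 4: 5^(5 + 1) + 3·5^3 + 3·5^2 + 3·5 + 3; = 16093; G_3 = 16093−1 = 16092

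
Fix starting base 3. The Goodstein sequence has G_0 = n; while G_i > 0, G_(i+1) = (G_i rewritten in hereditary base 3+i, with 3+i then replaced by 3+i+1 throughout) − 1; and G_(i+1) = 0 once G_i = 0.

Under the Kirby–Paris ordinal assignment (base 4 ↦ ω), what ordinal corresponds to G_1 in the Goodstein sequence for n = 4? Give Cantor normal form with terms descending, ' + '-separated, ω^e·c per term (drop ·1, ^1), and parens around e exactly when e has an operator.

ω

G_0 = 4. HB_3(4) = 3 + 1. Bump = 5. G_1 = 4.
G_1 = 4. HB_4(4) = 4. Bump = 5. G_2 = 4.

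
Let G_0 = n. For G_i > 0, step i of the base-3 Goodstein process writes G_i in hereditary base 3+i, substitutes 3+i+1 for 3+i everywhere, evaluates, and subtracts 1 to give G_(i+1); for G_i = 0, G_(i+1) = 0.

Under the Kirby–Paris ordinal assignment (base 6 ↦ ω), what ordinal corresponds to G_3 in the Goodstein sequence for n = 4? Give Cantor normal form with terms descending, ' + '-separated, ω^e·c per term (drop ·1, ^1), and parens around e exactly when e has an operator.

3

G_0=4  [base 3] 3 + 1  →[3↦4]→  4 + 1 = 5  −1 ⇒ G_1=4
G_1=4  [base 4] 4  →[4↦5]→  5 = 5  −1 ⇒ G_2=4
G_2=4  [base 5] 4  →[5↦6]→  4 = 4  −1 ⇒ G_3=3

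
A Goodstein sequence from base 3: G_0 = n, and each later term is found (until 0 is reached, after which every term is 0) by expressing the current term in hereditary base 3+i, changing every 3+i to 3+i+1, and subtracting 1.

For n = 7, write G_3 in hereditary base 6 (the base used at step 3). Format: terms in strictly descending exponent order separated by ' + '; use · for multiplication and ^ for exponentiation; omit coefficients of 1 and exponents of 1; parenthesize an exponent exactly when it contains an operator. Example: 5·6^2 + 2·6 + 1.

7 —HB3→ 2·3 + 1 —bump→ 2·4 + 1 = 9 —(−1)→ 8
8 —HB4→ 2·4 —bump→ 2·5 = 10 —(−1)→ 9
9 —HB5→ 5 + 4 —bump→ 6 + 4 = 10 —(−1)→ 9
9 —HB6→ 6 + 3 —bump→ 7 + 3 = 10 —(−1)→ 9

6 + 3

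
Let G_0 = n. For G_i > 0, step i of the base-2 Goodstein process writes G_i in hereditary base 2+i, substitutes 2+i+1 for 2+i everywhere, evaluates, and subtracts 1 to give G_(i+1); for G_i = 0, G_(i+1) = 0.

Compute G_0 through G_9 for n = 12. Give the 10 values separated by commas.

12, 107, 1065, 15685, 280019, 5764910, 134217867, 3486784574, 100000000211, 3138428376974

base 2: 12 = 2^(2 + 1) + 2^2; at 3: 3^(3 + 1) + 3^3 = 108; next = 107
base 3: 107 = 3^(3 + 1) + 2·3^2 + 2·3 + 2; at 4: 4^(4 + 1) + 2·4^2 + 2·4 + 2 = 1066; next = 1065
base 4: 1065 = 4^(4 + 1) + 2·4^2 + 2·4 + 1; at 5: 5^(5 + 1) + 2·5^2 + 2·5 + 1 = 15686; next = 15685
base 5: 15685 = 5^(5 + 1) + 2·5^2 + 2·5; at 6: 6^(6 + 1) + 2·6^2 + 2·6 = 280020; next = 280019
base 6: 280019 = 6^(6 + 1) + 2·6^2 + 6 + 5; at 7: 7^(7 + 1) + 2·7^2 + 7 + 5 = 5764911; next = 5764910
base 7: 5764910 = 7^(7 + 1) + 2·7^2 + 7 + 4; at 8: 8^(8 + 1) + 2·8^2 + 8 + 4 = 134217868; next = 134217867
base 8: 134217867 = 8^(8 + 1) + 2·8^2 + 8 + 3; at 9: 9^(9 + 1) + 2·9^2 + 9 + 3 = 3486784575; next = 3486784574
base 9: 3486784574 = 9^(9 + 1) + 2·9^2 + 9 + 2; at 10: 10^(10 + 1) + 2·10^2 + 10 + 2 = 100000000212; next = 100000000211
base 10: 100000000211 = 10^(10 + 1) + 2·10^2 + 10 + 1; at 11: 11^(11 + 1) + 2·11^2 + 11 + 1 = 3138428376975; next = 3138428376974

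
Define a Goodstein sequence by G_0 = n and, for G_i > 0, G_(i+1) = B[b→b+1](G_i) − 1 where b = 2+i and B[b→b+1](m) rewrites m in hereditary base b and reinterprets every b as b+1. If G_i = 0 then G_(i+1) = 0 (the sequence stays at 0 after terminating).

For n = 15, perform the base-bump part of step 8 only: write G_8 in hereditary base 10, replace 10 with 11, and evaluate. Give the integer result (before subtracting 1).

G_0 = 15. HB_2(15) = 2^(2 + 1) + 2^2 + 2 + 1. Bump = 112. G_1 = 111.
G_1 = 111. HB_3(111) = 3^(3 + 1) + 3^3 + 3. Bump = 1284. G_2 = 1283.
G_2 = 1283. HB_4(1283) = 4^(4 + 1) + 4^4 + 3. Bump = 18753. G_3 = 18752.
G_3 = 18752. HB_5(18752) = 5^(5 + 1) + 5^5 + 2. Bump = 326594. G_4 = 326593.
G_4 = 326593. HB_6(326593) = 6^(6 + 1) + 6^6 + 1. Bump = 6588345. G_5 = 6588344.
G_5 = 6588344. HB_7(6588344) = 7^(7 + 1) + 7^7. Bump = 150994944. G_6 = 150994943.
G_6 = 150994943. HB_8(150994943) = 8^(8 + 1) + 7·8^7 + 7·8^6 + 7·8^5 + 7·8^4 + 7·8^3 + 7·8^2 + 7·8 + 7. Bump = 3524450281. G_7 = 3524450280.
G_7 = 3524450280. HB_9(3524450280) = 9^(9 + 1) + 7·9^7 + 7·9^6 + 7·9^5 + 7·9^4 + 7·9^3 + 7·9^2 + 7·9 + 6. Bump = 100077777776. G_8 = 100077777775.
G_8 = 100077777775. HB_10(100077777775) = 10^(10 + 1) + 7·10^7 + 7·10^6 + 7·10^5 + 7·10^4 + 7·10^3 + 7·10^2 + 7·10 + 5. Bump = 3138578427935. G_9 = 3138578427934.

3138578427935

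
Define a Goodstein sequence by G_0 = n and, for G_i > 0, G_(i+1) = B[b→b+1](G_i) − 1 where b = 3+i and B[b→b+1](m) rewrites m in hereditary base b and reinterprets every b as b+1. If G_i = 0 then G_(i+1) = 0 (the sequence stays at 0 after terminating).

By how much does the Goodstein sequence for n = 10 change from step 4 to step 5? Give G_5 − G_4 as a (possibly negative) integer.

10 —HB3→ 3^2 + 1 —bump→ 4^2 + 1 = 17 —(−1)→ 16
16 —HB4→ 4^2 —bump→ 5^2 = 25 —(−1)→ 24
24 —HB5→ 4·5 + 4 —bump→ 4·6 + 4 = 28 —(−1)→ 27
27 —HB6→ 4·6 + 3 —bump→ 4·7 + 3 = 31 —(−1)→ 30
30 —HB7→ 4·7 + 2 —bump→ 4·8 + 2 = 34 —(−1)→ 33

3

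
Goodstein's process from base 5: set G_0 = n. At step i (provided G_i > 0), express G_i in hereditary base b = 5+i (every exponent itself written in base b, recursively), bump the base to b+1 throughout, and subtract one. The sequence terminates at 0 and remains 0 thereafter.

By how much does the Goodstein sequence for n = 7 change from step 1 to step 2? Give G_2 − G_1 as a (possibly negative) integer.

(0) 7|_5 = 5 + 2 ↦ 6 + 2|_6 = 8 ⇒ 7
(1) 7|_6 = 6 + 1 ↦ 7 + 1|_7 = 8 ⇒ 7

0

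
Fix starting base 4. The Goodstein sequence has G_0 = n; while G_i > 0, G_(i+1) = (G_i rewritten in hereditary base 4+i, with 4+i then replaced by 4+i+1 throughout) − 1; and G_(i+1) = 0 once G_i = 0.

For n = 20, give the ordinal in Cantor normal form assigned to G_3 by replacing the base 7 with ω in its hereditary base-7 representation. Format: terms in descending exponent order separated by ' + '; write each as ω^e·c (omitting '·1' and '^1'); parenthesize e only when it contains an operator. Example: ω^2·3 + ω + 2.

base 4: 20 = 4^2 + 4; at 5: 5^2 + 5 = 30; next = 29
base 5: 29 = 5^2 + 4; at 6: 6^2 + 4 = 40; next = 39
base 6: 39 = 6^2 + 3; at 7: 7^2 + 3 = 52; next = 51
base 7: 51 = 7^2 + 2; at 8: 8^2 + 2 = 66; next = 65

ω^2 + 2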